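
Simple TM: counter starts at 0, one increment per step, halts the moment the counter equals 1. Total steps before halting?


Counter starts at 0. Counting sequence:
  Step 1: counter = 1
Counter reached 1 -> halt
Total steps = 1

1


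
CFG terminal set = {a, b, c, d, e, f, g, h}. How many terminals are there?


Terminal symbols: a, b, c, d, e, f, g, h
Counting each: a (#1), b (#2), c (#3), d (#4), e (#5), f (#6), g (#7), h (#8)
Total = 8

8


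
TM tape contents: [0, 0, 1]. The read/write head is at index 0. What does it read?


Tape: [0, 0, 1]
Positions: 0 1 2
Values:    0 0 1
Head at position 0
tape[0] = 0

0


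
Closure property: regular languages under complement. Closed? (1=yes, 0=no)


Regular languages are closed under:
- Union (DFA product construction)
- Intersection (DFA product construction)
- Complement (swap accept/reject states)
- Concatenation (NFA construction)
- Kleene star (NFA construction)
complement is in this list
Therefore: closed

1


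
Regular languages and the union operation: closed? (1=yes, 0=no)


Regular languages are closed under all standard operations:
- Union: Yes (product construction)
- Intersection: Yes (product construction)
- Complement: Yes (swap accept/reject)
- Concatenation: Yes (NFA construction)
Operation: union -> Closed

1


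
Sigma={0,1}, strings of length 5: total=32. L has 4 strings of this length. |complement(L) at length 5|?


Alphabet: {0,1}
String length: 5
Total strings of length 5 = 2^5 = 32
Strings in L = 4
Complement = total - |L|
= 32 - 4
= 28

28


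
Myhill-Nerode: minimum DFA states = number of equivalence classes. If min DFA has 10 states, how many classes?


Myhill-Nerode theorem:
Number of equivalence classes = number of states in minimal DFA
Minimal DFA states = 10
Therefore equivalence classes = 10

10


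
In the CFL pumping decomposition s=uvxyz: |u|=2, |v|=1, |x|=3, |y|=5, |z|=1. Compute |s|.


|s| = |u| + |v| + |x| + |y| + |z|
= 2 + 1 + 3 + 5 + 1
= 3 + 3 + 6
= 6 + 6
= 12

12


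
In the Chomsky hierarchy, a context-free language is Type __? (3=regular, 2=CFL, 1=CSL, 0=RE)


Chomsky hierarchy levels:
  Type 3: Regular (DFA/NFA/regex)
  Type 2: Context-free (PDA)
  Type 1: Context-sensitive
  Type 0: Recursively enumerable (TM)
'context-free' corresponds to Type 2

2


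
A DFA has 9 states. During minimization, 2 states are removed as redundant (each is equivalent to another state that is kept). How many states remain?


Original DFA: 9 states
Redundant states removed: 2
Minimized states = original - removed
= 9 - 2
= 7

7


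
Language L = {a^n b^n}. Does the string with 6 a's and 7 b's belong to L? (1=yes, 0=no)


Language requires equal numbers of a's and b's
PDA pushes for each 'a', pops for each 'b'
Number of a's = 6
Number of b's = 7
6 != 7 -> Reject

0


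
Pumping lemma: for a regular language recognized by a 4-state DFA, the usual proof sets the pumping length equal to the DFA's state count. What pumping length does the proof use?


Pumping lemma for regular languages (standard proof):
Take p = |Q|, the number of DFA states.
Any string of length >= |Q| passes through |Q|+1 states while reading its first |Q| symbols,
so by pigeonhole some state repeats, giving the loop that can be pumped.
Here |Q| = 4
Therefore the proof uses p = 4

4


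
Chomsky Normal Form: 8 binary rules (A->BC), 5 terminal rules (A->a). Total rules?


CNF allows two rule forms:
  A -> BC (binary): 8 rules
  A -> a (terminal): 5 rules
Total = 8 + 5 = 13

13


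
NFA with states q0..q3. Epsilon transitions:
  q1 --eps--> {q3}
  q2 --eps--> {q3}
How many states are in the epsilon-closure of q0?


Starting from q0
Initialize closure = {q0}
q0 has no outgoing epsilon transitions -> nothing to add
Final closure: {q0}
Size = 1

1


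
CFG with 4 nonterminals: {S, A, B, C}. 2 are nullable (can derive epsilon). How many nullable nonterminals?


Nonterminals: {S, A, B, C}
A nonterminal is nullable if it can derive epsilon
Counting nullable nonterminals: 2
Total nullable = 2

2


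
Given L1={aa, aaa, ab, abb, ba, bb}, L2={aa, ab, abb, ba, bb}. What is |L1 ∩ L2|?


L1 = {aa, aaa, ab, abb, ba, bb}
L2 = {aa, ab, abb, ba, bb}
Checking each string in L1 against L2:
  'aa': in L2? Yes
  'aaa': in L2? No
  'ab': in L2? Yes
  'abb': in L2? Yes
  'ba': in L2? Yes
  'bb': in L2? Yes
Intersection = {aa, ab, abb, ba, bb}
|L1 ∩ L2| = 5

5


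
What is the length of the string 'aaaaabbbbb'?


String: 'aaaaabbbbb'
Counting characters:
  'a' appears 5 time(s)
  'b' appears 5 time(s)
Total length = 5 + 5 = 10

10


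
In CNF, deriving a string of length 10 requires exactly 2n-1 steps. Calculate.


Chomsky Normal Form derivation:
String length n = 10
Each step either:
  - Splits a nonterminal into two (n-1 such steps)
  - Converts a nonterminal to terminal (n such steps)
Total = (n-1) + n = 2n - 1
= 2(10) - 1
= 20 - 1
= 19

19


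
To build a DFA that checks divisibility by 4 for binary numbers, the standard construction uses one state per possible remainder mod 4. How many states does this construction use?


Divisibility by 4 is tracked via the remainder mod 4: 0, 1, ..., 3
The construction assigns one state to each remainder
Number of remainders = 4

4


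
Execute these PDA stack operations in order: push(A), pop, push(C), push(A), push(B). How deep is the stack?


Tracing stack operations:
  push(A) -> stack = [A], depth=1
  pop -> removed A, stack = [], depth=0
  push(C) -> stack = [C], depth=1
  push(A) -> stack = [C,A], depth=2
  push(B) -> stack = [C,A,B], depth=3
Final depth = 3

3


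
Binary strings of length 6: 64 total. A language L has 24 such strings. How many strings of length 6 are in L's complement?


Alphabet: {0,1}
String length: 6
Total strings of length 6 = 2^6 = 64
Strings in L = 24
Complement = total - |L|
= 64 - 24
= 40

40


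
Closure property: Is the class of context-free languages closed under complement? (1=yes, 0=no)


CFL closure properties:
  Closed under: union, concatenation, Kleene star
  NOT closed under: intersection, complement
Operation 'complement' is in not-closed list -> No (not closed)

0


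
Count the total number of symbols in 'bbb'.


String: 'bbb'
Counting characters:
  'b' appears 3 time(s)
Total length = 0 + 3 = 3

3


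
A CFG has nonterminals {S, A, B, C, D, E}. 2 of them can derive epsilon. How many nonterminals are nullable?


Nonterminals: {S, A, B, C, D, E}
A nonterminal is nullable if it can derive epsilon
Counting nullable nonterminals: 2
Total nullable = 2

2


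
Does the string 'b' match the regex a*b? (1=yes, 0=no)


Pattern: a*b
String: 'b'
Pattern requires: zero or more 'a's followed by exactly one 'b'
Found 0 leading 'a's
Remaining: 'b'
Remaining is exactly 'b' -> match
Result: 1

1


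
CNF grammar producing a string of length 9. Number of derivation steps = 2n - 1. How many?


Chomsky Normal Form derivation:
String length n = 9
Each step either:
  - Splits a nonterminal into two (n-1 such steps)
  - Converts a nonterminal to terminal (n such steps)
Total = (n-1) + n = 2n - 1
= 2(9) - 1
= 18 - 1
= 17

17


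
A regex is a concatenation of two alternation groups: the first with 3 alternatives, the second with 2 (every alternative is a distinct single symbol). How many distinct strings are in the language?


First group: 3 alternatives
Second group: 2 alternatives
Concatenation: each choice from group 1 pairs with each from group 2
Total = 3 x 2 = 6

6


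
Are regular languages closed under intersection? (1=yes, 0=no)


Regular languages are closed under:
- Union (DFA product construction)
- Intersection (DFA product construction)
- Complement (swap accept/reject states)
- Concatenation (NFA construction)
- Kleene star (NFA construction)
intersection is in this list
Therefore: closed

1


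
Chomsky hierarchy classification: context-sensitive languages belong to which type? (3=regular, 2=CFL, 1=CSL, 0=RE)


Chomsky hierarchy levels:
  Type 3: Regular (DFA/NFA/regex)
  Type 2: Context-free (PDA)
  Type 1: Context-sensitive
  Type 0: Recursively enumerable (TM)
'context-sensitive' corresponds to Type 1

1


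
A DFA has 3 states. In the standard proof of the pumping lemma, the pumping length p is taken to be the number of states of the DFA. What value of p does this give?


Pumping lemma for regular languages (standard proof):
Take p = |Q|, the number of DFA states.
Any string of length >= |Q| passes through |Q|+1 states while reading its first |Q| symbols,
so by pigeonhole some state repeats, giving the loop that can be pumped.
Here |Q| = 3
Therefore the proof uses p = 3

3


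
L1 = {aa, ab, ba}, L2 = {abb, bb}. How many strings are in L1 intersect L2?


L1 = {aa, ab, ba}
L2 = {abb, bb}
Checking each string in L1 against L2:
  'aa': in L2? No
  'ab': in L2? No
  'ba': in L2? No
Intersection = {}
|L1 ∩ L2| = 0

0


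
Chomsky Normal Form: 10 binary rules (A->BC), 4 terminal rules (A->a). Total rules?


CNF allows two rule forms:
  A -> BC (binary): 10 rules
  A -> a (terminal): 4 rules
Total = 10 + 4 = 14

14


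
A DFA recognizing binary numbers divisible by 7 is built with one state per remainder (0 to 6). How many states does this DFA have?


Divisibility by 7 is tracked via the remainder mod 7: 0, 1, ..., 6
The construction assigns one state to each remainder
Number of remainders = 7

7


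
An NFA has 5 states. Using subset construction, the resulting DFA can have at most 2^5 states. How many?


NFA has 5 states
Subset construction: each DFA state = subset of NFA states
Maximum subsets = 2^5
2^5 = 32

32


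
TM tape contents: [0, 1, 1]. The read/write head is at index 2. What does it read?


Tape: [0, 1, 1]
Positions: 0 1 2
Values:    0 1 1
Head at position 2
tape[2] = 1

1


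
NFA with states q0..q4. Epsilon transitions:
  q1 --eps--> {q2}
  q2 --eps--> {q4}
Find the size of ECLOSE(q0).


Starting from q0
Initialize closure = {q0}
q0 has no outgoing epsilon transitions -> nothing to add
Final closure: {q0}
Size = 1

1


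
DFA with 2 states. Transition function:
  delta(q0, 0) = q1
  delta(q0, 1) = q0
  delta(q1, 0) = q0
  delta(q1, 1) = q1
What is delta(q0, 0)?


Looking up transition function:
delta(q0, 0) in the table
Row: q0, Column: 0
Result: q1

q1


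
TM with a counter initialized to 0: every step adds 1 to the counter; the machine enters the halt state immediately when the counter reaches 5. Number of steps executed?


Counter starts at 0. Counting sequence:
  Step 1: counter = 1
  Step 2: counter = 2
  Step 3: counter = 3
  Step 4: counter = 4
  Step 5: counter = 5
Counter reached 5 -> halt
Total steps = 5

5


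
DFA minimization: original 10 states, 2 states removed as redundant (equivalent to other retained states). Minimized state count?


Original DFA: 10 states
Redundant states removed: 2
Minimized states = original - removed
= 10 - 2
= 8

8


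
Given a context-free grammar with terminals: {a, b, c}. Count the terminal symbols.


Terminal symbols: a, b, c
Counting each: a (#1), b (#2), c (#3)
Total = 3

3


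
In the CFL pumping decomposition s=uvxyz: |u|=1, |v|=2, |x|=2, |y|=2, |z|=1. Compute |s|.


|s| = |u| + |v| + |x| + |y| + |z|
= 1 + 2 + 2 + 2 + 1
= 3 + 2 + 3
= 5 + 3
= 8

8


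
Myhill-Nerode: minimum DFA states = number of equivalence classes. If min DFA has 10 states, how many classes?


Myhill-Nerode theorem:
Number of equivalence classes = number of states in minimal DFA
Minimal DFA states = 10
Therefore equivalence classes = 10

10


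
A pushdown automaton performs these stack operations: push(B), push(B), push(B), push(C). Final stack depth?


Tracing stack operations:
  push(B) -> stack = [B], depth=1
  push(B) -> stack = [B,B], depth=2
  push(B) -> stack = [B,B,B], depth=3
  push(C) -> stack = [B,B,B,C], depth=4
Final depth = 4

4


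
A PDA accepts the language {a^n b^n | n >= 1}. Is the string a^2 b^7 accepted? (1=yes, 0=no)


Language requires equal numbers of a's and b's
PDA pushes for each 'a', pops for each 'b'
Number of a's = 2
Number of b's = 7
2 != 7 -> Reject

0


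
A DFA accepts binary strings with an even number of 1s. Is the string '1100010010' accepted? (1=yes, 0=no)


DFA has 2 states: q_even (start, accept=yes) and q_odd
Processing string '1100010010' character by character:
  Position 0: read '1', 1-count=1 -> q_odd
  Position 1: read '1', 1-count=2 -> q_even
  Position 2: read '0', 1-count=2 -> q_even (no change)
  Position 3: read '0', 1-count=2 -> q_even (no change)
  Position 4: read '0', 1-count=2 -> q_even (no change)
  Position 5: read '1', 1-count=3 -> q_odd
  Position 6: read '0', 1-count=3 -> q_odd (no change)
  Position 7: read '0', 1-count=3 -> q_odd (no change)
  Position 8: read '1', 1-count=4 -> q_even
  Position 9: read '0', 1-count=4 -> q_even (no change)
Final state: q_even, total 1s = 4 (even); the DFA requires an even count -> accept

1


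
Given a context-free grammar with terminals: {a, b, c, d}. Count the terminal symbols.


Terminal symbols: a, b, c, d
Counting each: a (#1), b (#2), c (#3), d (#4)
Total = 4

4


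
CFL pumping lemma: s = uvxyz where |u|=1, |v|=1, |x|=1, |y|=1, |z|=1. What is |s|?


|s| = |u| + |v| + |x| + |y| + |z|
= 1 + 1 + 1 + 1 + 1
= 2 + 1 + 2
= 3 + 2
= 5

5


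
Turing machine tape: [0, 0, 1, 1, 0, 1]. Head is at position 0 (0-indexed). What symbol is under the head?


Tape: [0, 0, 1, 1, 0, 1]
Positions: 0 1 2 3 4 5
Values:    0 0 1 1 0 1
Head at position 0
tape[0] = 0

0


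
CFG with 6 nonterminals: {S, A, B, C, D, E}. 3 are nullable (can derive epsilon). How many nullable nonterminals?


Nonterminals: {S, A, B, C, D, E}
A nonterminal is nullable if it can derive epsilon
Counting nullable nonterminals: 3
Total nullable = 3

3


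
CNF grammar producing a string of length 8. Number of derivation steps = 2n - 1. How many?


Chomsky Normal Form derivation:
String length n = 8
Each step either:
  - Splits a nonterminal into two (n-1 such steps)
  - Converts a nonterminal to terminal (n such steps)
Total = (n-1) + n = 2n - 1
= 2(8) - 1
= 16 - 1
= 15

15


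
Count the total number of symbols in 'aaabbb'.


String: 'aaabbb'
Counting characters:
  'a' appears 3 time(s)
  'b' appears 3 time(s)
Total length = 3 + 3 = 6

6


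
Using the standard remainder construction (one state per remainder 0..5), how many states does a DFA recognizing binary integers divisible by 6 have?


Divisibility by 6 is tracked via the remainder mod 6: 0, 1, ..., 5
The construction assigns one state to each remainder
Number of remainders = 6

6


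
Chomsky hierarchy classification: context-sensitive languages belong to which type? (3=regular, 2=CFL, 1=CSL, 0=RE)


Chomsky hierarchy levels:
  Type 3: Regular (DFA/NFA/regex)
  Type 2: Context-free (PDA)
  Type 1: Context-sensitive
  Type 0: Recursively enumerable (TM)
'context-sensitive' corresponds to Type 1

1


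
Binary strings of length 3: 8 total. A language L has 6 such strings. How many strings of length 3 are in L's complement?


Alphabet: {0,1}
String length: 3
Total strings of length 3 = 2^3 = 8
Strings in L = 6
Complement = total - |L|
= 8 - 6
= 2

2


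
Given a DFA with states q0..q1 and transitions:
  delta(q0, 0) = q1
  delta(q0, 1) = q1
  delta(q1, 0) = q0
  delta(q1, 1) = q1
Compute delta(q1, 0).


Looking up transition function:
delta(q1, 0) in the table
Row: q1, Column: 0
Result: q0

q0


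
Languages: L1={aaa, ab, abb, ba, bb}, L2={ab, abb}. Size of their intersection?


L1 = {aaa, ab, abb, ba, bb}
L2 = {ab, abb}
Checking each string in L1 against L2:
  'aaa': in L2? No
  'ab': in L2? Yes
  'abb': in L2? Yes
  'ba': in L2? No
  'bb': in L2? No
Intersection = {ab, abb}
|L1 ∩ L2| = 2

2


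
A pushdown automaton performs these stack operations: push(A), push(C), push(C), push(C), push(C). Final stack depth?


Tracing stack operations:
  push(A) -> stack = [A], depth=1
  push(C) -> stack = [A,C], depth=2
  push(C) -> stack = [A,C,C], depth=3
  push(C) -> stack = [A,C,C,C], depth=4
  push(C) -> stack = [A,C,C,C,C], depth=5
Final depth = 5

5


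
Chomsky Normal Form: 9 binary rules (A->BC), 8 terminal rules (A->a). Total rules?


CNF allows two rule forms:
  A -> BC (binary): 9 rules
  A -> a (terminal): 8 rules
Total = 9 + 8 = 17

17


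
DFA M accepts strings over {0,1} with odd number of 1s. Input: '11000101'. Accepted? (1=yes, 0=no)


DFA has 2 states: q_even (start, accept=no) and q_odd
Processing string '11000101' character by character:
  Position 0: read '1', 1-count=1 -> q_odd
  Position 1: read '1', 1-count=2 -> q_even
  Position 2: read '0', 1-count=2 -> q_even (no change)
  Position 3: read '0', 1-count=2 -> q_even (no change)
  Position 4: read '0', 1-count=2 -> q_even (no change)
  Position 5: read '1', 1-count=3 -> q_odd
  Position 6: read '0', 1-count=3 -> q_odd (no change)
  Position 7: read '1', 1-count=4 -> q_even
Final state: q_even, total 1s = 4 (even); the DFA requires an odd count -> reject

0


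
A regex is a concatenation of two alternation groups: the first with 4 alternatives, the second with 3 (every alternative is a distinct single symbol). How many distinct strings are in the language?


First group: 4 alternatives
Second group: 3 alternatives
Concatenation: each choice from group 1 pairs with each from group 2
Total = 4 x 3 = 12

12


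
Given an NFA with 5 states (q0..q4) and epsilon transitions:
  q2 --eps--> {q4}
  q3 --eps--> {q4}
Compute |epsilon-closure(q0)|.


Starting from q0
Initialize closure = {q0}
q0 has no outgoing epsilon transitions -> nothing to add
Final closure: {q0}
Size = 1

1


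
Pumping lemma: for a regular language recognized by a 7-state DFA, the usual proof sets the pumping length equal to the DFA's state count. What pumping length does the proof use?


Pumping lemma for regular languages (standard proof):
Take p = |Q|, the number of DFA states.
Any string of length >= |Q| passes through |Q|+1 states while reading its first |Q| symbols,
so by pigeonhole some state repeats, giving the loop that can be pumped.
Here |Q| = 7
Therefore the proof uses p = 7

7


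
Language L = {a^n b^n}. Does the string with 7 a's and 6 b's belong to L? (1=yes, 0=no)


Language requires equal numbers of a's and b's
PDA pushes for each 'a', pops for each 'b'
Number of a's = 7
Number of b's = 6
7 != 6 -> Reject

0


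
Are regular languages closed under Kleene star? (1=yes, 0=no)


Regular languages are closed under:
- Union (DFA product construction)
- Intersection (DFA product construction)
- Complement (swap accept/reject states)
- Concatenation (NFA construction)
- Kleene star (NFA construction)
Kleene star is in this list
Therefore: closed

1


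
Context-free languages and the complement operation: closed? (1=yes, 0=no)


CFL closure properties:
  Closed under: union, concatenation, Kleene star
  NOT closed under: intersection, complement
Operation 'complement' is in not-closed list -> No (not closed)

0


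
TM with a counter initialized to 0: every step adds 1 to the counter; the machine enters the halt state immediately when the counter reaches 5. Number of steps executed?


Counter starts at 0. Counting sequence:
  Step 1: counter = 1
  Step 2: counter = 2
  Step 3: counter = 3
  Step 4: counter = 4
  Step 5: counter = 5
Counter reached 5 -> halt
Total steps = 5

5


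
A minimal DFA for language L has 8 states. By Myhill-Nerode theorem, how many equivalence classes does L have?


Myhill-Nerode theorem:
Number of equivalence classes = number of states in minimal DFA
Minimal DFA states = 8
Therefore equivalence classes = 8

8


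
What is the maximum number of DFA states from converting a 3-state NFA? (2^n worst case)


NFA has 3 states
Subset construction: each DFA state = subset of NFA states
Maximum subsets = 2^3
2^3 = 8

8


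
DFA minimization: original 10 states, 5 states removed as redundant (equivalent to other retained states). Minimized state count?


Original DFA: 10 states
Redundant states removed: 5
Minimized states = original - removed
= 10 - 5
= 5

5


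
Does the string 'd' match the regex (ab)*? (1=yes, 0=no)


Pattern: (ab)*
String: 'd'
Pattern requires: zero or more repetitions of 'ab'
Length 1 is odd -> cannot be (ab)* -> no match
Result: 0

0


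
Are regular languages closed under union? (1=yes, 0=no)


Regular languages are closed under all standard operations:
- Union: Yes (product construction)
- Intersection: Yes (product construction)
- Complement: Yes (swap accept/reject)
- Concatenation: Yes (NFA construction)
Operation: union -> Closed

1


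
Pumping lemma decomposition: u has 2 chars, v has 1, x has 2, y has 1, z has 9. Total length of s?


|s| = |u| + |v| + |x| + |y| + |z|
= 2 + 1 + 2 + 1 + 9
= 3 + 2 + 10
= 5 + 10
= 15

15


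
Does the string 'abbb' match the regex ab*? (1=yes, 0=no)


Pattern: ab*
String: 'abbb'
Pattern requires: exactly one 'a' followed by zero or more 'b's
First char is 'a' -> OK
Rest 'bbb': all b's? Yes
Result: 1

1


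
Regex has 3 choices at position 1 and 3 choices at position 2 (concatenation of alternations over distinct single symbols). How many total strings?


First group: 3 alternatives
Second group: 3 alternatives
Concatenation: each choice from group 1 pairs with each from group 2
Total = 3 x 3 = 9

9


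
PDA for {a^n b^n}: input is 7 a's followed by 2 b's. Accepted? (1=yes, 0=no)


Language requires equal numbers of a's and b's
PDA pushes for each 'a', pops for each 'b'
Number of a's = 7
Number of b's = 2
7 != 2 -> Reject

0


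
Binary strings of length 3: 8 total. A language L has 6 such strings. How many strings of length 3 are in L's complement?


Alphabet: {0,1}
String length: 3
Total strings of length 3 = 2^3 = 8
Strings in L = 6
Complement = total - |L|
= 8 - 6
= 2

2


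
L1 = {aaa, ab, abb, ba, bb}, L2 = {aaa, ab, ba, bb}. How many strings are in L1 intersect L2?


L1 = {aaa, ab, abb, ba, bb}
L2 = {aaa, ab, ba, bb}
Checking each string in L1 against L2:
  'aaa': in L2? Yes
  'ab': in L2? Yes
  'abb': in L2? No
  'ba': in L2? Yes
  'bb': in L2? Yes
Intersection = {aaa, ab, ba, bb}
|L1 ∩ L2| = 4

4


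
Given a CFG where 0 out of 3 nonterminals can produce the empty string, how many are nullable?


Nonterminals: {S, A, B}
A nonterminal is nullable if it can derive epsilon
Counting nullable nonterminals: 0
Total nullable = 0

0


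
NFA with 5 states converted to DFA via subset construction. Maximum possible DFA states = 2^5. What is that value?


NFA has 5 states
Subset construction: each DFA state = subset of NFA states
Maximum subsets = 2^5
2^5 = 32

32


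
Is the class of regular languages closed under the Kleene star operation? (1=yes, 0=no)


Regular languages are closed under:
- Union (DFA product construction)
- Intersection (DFA product construction)
- Complement (swap accept/reject states)
- Concatenation (NFA construction)
- Kleene star (NFA construction)
Kleene star is in this list
Therefore: closed

1


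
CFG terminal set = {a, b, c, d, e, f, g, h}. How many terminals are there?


Terminal symbols: a, b, c, d, e, f, g, h
Counting each: a (#1), b (#2), c (#3), d (#4), e (#5), f (#6), g (#7), h (#8)
Total = 8

8


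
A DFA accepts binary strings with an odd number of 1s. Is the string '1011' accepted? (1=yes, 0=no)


DFA has 2 states: q_even (start, accept=no) and q_odd
Processing string '1011' character by character:
  Position 0: read '1', 1-count=1 -> q_odd
  Position 1: read '0', 1-count=1 -> q_odd (no change)
  Position 2: read '1', 1-count=2 -> q_even
  Position 3: read '1', 1-count=3 -> q_odd
Final state: q_odd, total 1s = 3 (odd); the DFA requires an odd count -> accept

1


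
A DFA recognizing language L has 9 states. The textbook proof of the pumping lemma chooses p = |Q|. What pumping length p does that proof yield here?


Pumping lemma for regular languages (standard proof):
Take p = |Q|, the number of DFA states.
Any string of length >= |Q| passes through |Q|+1 states while reading its first |Q| symbols,
so by pigeonhole some state repeats, giving the loop that can be pumped.
Here |Q| = 9
Therefore the proof uses p = 9

9


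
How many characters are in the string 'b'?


String: 'b'
Counting characters:
  'b' appears 1 time(s)
Total length = 0 + 1 = 1

1


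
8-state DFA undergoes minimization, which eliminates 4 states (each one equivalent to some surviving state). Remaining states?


Original DFA: 8 states
Redundant states removed: 4
Minimized states = original - removed
= 8 - 4
= 4

4


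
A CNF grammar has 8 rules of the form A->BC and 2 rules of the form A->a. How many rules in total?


CNF allows two rule forms:
  A -> BC (binary): 8 rules
  A -> a (terminal): 2 rules
Total = 8 + 2 = 10

10


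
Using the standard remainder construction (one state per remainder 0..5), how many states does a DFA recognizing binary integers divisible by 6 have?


Divisibility by 6 is tracked via the remainder mod 6: 0, 1, ..., 5
The construction assigns one state to each remainder
Number of remainders = 6

6


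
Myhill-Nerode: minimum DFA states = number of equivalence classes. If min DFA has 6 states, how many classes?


Myhill-Nerode theorem:
Number of equivalence classes = number of states in minimal DFA
Minimal DFA states = 6
Therefore equivalence classes = 6

6


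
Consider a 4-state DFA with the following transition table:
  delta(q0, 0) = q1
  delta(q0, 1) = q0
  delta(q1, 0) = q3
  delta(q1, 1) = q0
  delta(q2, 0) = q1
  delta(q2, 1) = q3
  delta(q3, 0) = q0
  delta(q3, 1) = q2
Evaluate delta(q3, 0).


Looking up transition function:
delta(q3, 0) in the table
Row: q3, Column: 0
Result: q0

q0


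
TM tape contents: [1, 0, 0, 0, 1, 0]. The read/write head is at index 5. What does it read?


Tape: [1, 0, 0, 0, 1, 0]
Positions: 0 1 2 3 4 5
Values:    1 0 0 0 1 0
Head at position 5
tape[5] = 0

0


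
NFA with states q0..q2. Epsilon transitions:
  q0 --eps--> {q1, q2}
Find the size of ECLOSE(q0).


Starting from q0
Initialize closure = {q0}
Follow epsilon from q0 -> add q1
Follow epsilon from q0 -> add q2
Final closure: {q0, q1, q2}
Size = 3

3


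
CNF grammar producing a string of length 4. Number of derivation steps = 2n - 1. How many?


Chomsky Normal Form derivation:
String length n = 4
Each step either:
  - Splits a nonterminal into two (n-1 such steps)
  - Converts a nonterminal to terminal (n such steps)
Total = (n-1) + n = 2n - 1
= 2(4) - 1
= 8 - 1
= 7

7


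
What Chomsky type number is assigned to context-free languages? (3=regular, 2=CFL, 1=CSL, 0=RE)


Chomsky hierarchy levels:
  Type 3: Regular (DFA/NFA/regex)
  Type 2: Context-free (PDA)
  Type 1: Context-sensitive
  Type 0: Recursively enumerable (TM)
'context-free' corresponds to Type 2

2


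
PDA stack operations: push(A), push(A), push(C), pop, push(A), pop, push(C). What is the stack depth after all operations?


Tracing stack operations:
  push(A) -> stack = [A], depth=1
  push(A) -> stack = [A,A], depth=2
  push(C) -> stack = [A,A,C], depth=3
  pop -> removed C, stack = [A,A], depth=2
  push(A) -> stack = [A,A,A], depth=3
  pop -> removed A, stack = [A,A], depth=2
  push(C) -> stack = [A,A,C], depth=3
Final depth = 3

3


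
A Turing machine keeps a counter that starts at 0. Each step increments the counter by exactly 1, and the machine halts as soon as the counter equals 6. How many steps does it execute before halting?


Counter starts at 0. Counting sequence:
  Step 1: counter = 1
  Step 2: counter = 2
  Step 3: counter = 3
  Step 4: counter = 4
  Step 5: counter = 5
  Step 6: counter = 6
Counter reached 6 -> halt
Total steps = 6

6


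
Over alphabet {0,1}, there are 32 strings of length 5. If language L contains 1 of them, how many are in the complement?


Alphabet: {0,1}
String length: 5
Total strings of length 5 = 2^5 = 32
Strings in L = 1
Complement = total - |L|
= 32 - 1
= 31

31


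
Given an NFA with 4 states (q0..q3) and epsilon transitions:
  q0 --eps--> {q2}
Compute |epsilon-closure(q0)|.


Starting from q0
Initialize closure = {q0}
Follow epsilon from q0 -> add q2
Final closure: {q0, q2}
Size = 2

2


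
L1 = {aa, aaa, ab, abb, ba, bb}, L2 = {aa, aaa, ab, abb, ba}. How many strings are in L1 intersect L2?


L1 = {aa, aaa, ab, abb, ba, bb}
L2 = {aa, aaa, ab, abb, ba}
Checking each string in L1 against L2:
  'aa': in L2? Yes
  'aaa': in L2? Yes
  'ab': in L2? Yes
  'abb': in L2? Yes
  'ba': in L2? Yes
  'bb': in L2? No
Intersection = {aa, aaa, ab, abb, ba}
|L1 ∩ L2| = 5

5


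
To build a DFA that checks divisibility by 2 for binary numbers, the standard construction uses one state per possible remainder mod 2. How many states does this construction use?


Divisibility by 2 is tracked via the remainder mod 2: 0, 1, ..., 1
The construction assigns one state to each remainder
Number of remainders = 2

2


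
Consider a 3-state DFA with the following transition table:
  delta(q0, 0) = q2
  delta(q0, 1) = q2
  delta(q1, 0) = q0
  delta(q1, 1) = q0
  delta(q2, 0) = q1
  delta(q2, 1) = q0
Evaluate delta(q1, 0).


Looking up transition function:
delta(q1, 0) in the table
Row: q1, Column: 0
Result: q0

q0


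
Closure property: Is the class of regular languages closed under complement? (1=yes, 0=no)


Regular languages are closed under all standard operations:
- Union: Yes (product construction)
- Intersection: Yes (product construction)
- Complement: Yes (swap accept/reject)
- Concatenation: Yes (NFA construction)
Operation: complement -> Closed

1


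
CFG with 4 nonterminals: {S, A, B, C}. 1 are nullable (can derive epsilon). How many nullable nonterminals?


Nonterminals: {S, A, B, C}
A nonterminal is nullable if it can derive epsilon
Counting nullable nonterminals: 1
Total nullable = 1

1


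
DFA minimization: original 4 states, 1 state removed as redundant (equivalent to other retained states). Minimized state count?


Original DFA: 4 states
Redundant states removed: 1
Minimized states = original - removed
= 4 - 1
= 3

3


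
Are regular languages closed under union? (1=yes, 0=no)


Regular languages are closed under:
- Union (DFA product construction)
- Intersection (DFA product construction)
- Complement (swap accept/reject states)
- Concatenation (NFA construction)
- Kleene star (NFA construction)
union is in this list
Therefore: closed

1


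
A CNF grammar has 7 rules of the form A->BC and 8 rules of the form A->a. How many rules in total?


CNF allows two rule forms:
  A -> BC (binary): 7 rules
  A -> a (terminal): 8 rules
Total = 7 + 8 = 15

15


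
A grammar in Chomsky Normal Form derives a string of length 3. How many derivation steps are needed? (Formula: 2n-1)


Chomsky Normal Form derivation:
String length n = 3
Each step either:
  - Splits a nonterminal into two (n-1 such steps)
  - Converts a nonterminal to terminal (n such steps)
Total = (n-1) + n = 2n - 1
= 2(3) - 1
= 6 - 1
= 5

5


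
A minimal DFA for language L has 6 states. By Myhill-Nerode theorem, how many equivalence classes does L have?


Myhill-Nerode theorem:
Number of equivalence classes = number of states in minimal DFA
Minimal DFA states = 6
Therefore equivalence classes = 6

6


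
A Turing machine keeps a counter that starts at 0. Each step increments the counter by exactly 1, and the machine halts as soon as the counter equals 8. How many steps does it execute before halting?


Counter starts at 0. Counting sequence:
  Step 1: counter = 1
  Step 2: counter = 2
  Step 3: counter = 3
  Step 4: counter = 4
  Step 5: counter = 5
  Step 6: counter = 6
  Step 7: counter = 7
  Step 8: counter = 8
Counter reached 8 -> halt
Total steps = 8

8


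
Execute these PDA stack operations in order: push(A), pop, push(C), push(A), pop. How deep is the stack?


Tracing stack operations:
  push(A) -> stack = [A], depth=1
  pop -> removed A, stack = [], depth=0
  push(C) -> stack = [C], depth=1
  push(A) -> stack = [C,A], depth=2
  pop -> removed A, stack = [C], depth=1
Final depth = 1

1


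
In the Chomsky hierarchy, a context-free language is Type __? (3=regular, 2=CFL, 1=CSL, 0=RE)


Chomsky hierarchy levels:
  Type 3: Regular (DFA/NFA/regex)
  Type 2: Context-free (PDA)
  Type 1: Context-sensitive
  Type 0: Recursively enumerable (TM)
'context-free' corresponds to Type 2

2


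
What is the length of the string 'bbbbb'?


String: 'bbbbb'
Counting characters:
  'b' appears 5 time(s)
Total length = 0 + 5 = 5

5


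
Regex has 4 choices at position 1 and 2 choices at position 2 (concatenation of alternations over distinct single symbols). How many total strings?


First group: 4 alternatives
Second group: 2 alternatives
Concatenation: each choice from group 1 pairs with each from group 2
Total = 4 x 2 = 8

8


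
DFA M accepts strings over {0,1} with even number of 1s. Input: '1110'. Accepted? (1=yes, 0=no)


DFA has 2 states: q_even (start, accept=yes) and q_odd
Processing string '1110' character by character:
  Position 0: read '1', 1-count=1 -> q_odd
  Position 1: read '1', 1-count=2 -> q_even
  Position 2: read '1', 1-count=3 -> q_odd
  Position 3: read '0', 1-count=3 -> q_odd (no change)
Final state: q_odd, total 1s = 3 (odd); the DFA requires an even count -> reject

0


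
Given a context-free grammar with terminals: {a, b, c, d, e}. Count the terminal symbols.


Terminal symbols: a, b, c, d, e
Counting each: a (#1), b (#2), c (#3), d (#4), e (#5)
Total = 5

5


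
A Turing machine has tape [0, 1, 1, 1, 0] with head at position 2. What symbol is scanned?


Tape: [0, 1, 1, 1, 0]
Positions: 0 1 2 3 4
Values:    0 1 1 1 0
Head at position 2
tape[2] = 1

1


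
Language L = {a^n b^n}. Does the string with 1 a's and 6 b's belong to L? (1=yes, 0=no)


Language requires equal numbers of a's and b's
PDA pushes for each 'a', pops for each 'b'
Number of a's = 1
Number of b's = 6
1 != 6 -> Reject

0


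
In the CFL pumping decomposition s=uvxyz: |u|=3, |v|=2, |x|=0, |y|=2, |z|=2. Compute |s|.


|s| = |u| + |v| + |x| + |y| + |z|
= 3 + 2 + 0 + 2 + 2
= 5 + 0 + 4
= 5 + 4
= 9

9


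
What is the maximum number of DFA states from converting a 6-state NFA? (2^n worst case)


NFA has 6 states
Subset construction: each DFA state = subset of NFA states
Maximum subsets = 2^6
2^6 = 64

64


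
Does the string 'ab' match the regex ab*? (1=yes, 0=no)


Pattern: ab*
String: 'ab'
Pattern requires: exactly one 'a' followed by zero or more 'b's
First char is 'a' -> OK
Rest 'b': all b's? Yes
Result: 1

1


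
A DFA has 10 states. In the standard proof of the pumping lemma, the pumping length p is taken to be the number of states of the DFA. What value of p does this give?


Pumping lemma for regular languages (standard proof):
Take p = |Q|, the number of DFA states.
Any string of length >= |Q| passes through |Q|+1 states while reading its first |Q| symbols,
so by pigeonhole some state repeats, giving the loop that can be pumped.
Here |Q| = 10
Therefore the proof uses p = 10

10


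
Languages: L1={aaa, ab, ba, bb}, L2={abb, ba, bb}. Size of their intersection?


L1 = {aaa, ab, ba, bb}
L2 = {abb, ba, bb}
Checking each string in L1 against L2:
  'aaa': in L2? No
  'ab': in L2? No
  'ba': in L2? Yes
  'bb': in L2? Yes
Intersection = {ba, bb}
|L1 ∩ L2| = 2

2


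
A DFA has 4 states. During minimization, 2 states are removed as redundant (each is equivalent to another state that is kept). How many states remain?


Original DFA: 4 states
Redundant states removed: 2
Minimized states = original - removed
= 4 - 2
= 2

2


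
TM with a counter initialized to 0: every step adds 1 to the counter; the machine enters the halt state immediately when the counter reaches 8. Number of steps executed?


Counter starts at 0. Counting sequence:
  Step 1: counter = 1
  Step 2: counter = 2
  Step 3: counter = 3
  Step 4: counter = 4
  Step 5: counter = 5
  Step 6: counter = 6
  Step 7: counter = 7
  Step 8: counter = 8
Counter reached 8 -> halt
Total steps = 8

8


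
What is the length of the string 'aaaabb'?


String: 'aaaabb'
Counting characters:
  'a' appears 4 time(s)
  'b' appears 2 time(s)
Total length = 4 + 2 = 6

6


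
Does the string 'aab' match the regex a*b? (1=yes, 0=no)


Pattern: a*b
String: 'aab'
Pattern requires: zero or more 'a's followed by exactly one 'b'
Found 2 leading 'a's
Remaining: 'b'
Remaining is exactly 'b' -> match
Result: 1

1


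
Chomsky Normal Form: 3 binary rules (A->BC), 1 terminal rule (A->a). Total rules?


CNF allows two rule forms:
  A -> BC (binary): 3 rules
  A -> a (terminal): 1 rule
Total = 3 + 1 = 4

4


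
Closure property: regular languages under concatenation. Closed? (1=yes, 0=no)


Regular languages are closed under:
- Union (DFA product construction)
- Intersection (DFA product construction)
- Complement (swap accept/reject states)
- Concatenation (NFA construction)
- Kleene star (NFA construction)
concatenation is in this list
Therefore: closed

1


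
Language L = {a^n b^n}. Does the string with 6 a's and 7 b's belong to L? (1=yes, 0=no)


Language requires equal numbers of a's and b's
PDA pushes for each 'a', pops for each 'b'
Number of a's = 6
Number of b's = 7
6 != 7 -> Reject

0


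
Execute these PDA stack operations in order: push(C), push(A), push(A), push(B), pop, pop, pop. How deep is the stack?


Tracing stack operations:
  push(C) -> stack = [C], depth=1
  push(A) -> stack = [C,A], depth=2
  push(A) -> stack = [C,A,A], depth=3
  push(B) -> stack = [C,A,A,B], depth=4
  pop -> removed B, stack = [C,A,A], depth=3
  pop -> removed A, stack = [C,A], depth=2
  pop -> removed A, stack = [C], depth=1
Final depth = 1

1


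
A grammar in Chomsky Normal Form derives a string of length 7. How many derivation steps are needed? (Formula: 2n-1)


Chomsky Normal Form derivation:
String length n = 7
Each step either:
  - Splits a nonterminal into two (n-1 such steps)
  - Converts a nonterminal to terminal (n such steps)
Total = (n-1) + n = 2n - 1
= 2(7) - 1
= 14 - 1
= 13

13


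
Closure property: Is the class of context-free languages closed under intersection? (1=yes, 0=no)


CFL closure properties:
  Closed under: union, concatenation, Kleene star
  NOT closed under: intersection, complement
Operation 'intersection' is in not-closed list -> No (not closed)

0


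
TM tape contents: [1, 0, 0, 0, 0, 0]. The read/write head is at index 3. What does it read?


Tape: [1, 0, 0, 0, 0, 0]
Positions: 0 1 2 3 4 5
Values:    1 0 0 0 0 0
Head at position 3
tape[3] = 0

0


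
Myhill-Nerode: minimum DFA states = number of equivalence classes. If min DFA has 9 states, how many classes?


Myhill-Nerode theorem:
Number of equivalence classes = number of states in minimal DFA
Minimal DFA states = 9
Therefore equivalence classes = 9

9


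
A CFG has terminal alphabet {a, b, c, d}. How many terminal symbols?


Terminal symbols: a, b, c, d
Counting each: a (#1), b (#2), c (#3), d (#4)
Total = 4

4


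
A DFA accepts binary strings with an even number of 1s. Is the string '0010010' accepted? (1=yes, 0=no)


DFA has 2 states: q_even (start, accept=yes) and q_odd
Processing string '0010010' character by character:
  Position 0: read '0', 1-count=0 -> q_even (no change)
  Position 1: read '0', 1-count=0 -> q_even (no change)
  Position 2: read '1', 1-count=1 -> q_odd
  Position 3: read '0', 1-count=1 -> q_odd (no change)
  Position 4: read '0', 1-count=1 -> q_odd (no change)
  Position 5: read '1', 1-count=2 -> q_even
  Position 6: read '0', 1-count=2 -> q_even (no change)
Final state: q_even, total 1s = 2 (even); the DFA requires an even count -> accept

1


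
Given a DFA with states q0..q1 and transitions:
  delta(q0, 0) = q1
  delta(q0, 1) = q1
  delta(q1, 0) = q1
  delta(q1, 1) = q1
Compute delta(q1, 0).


Looking up transition function:
delta(q1, 0) in the table
Row: q1, Column: 0
Result: q1

q1
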